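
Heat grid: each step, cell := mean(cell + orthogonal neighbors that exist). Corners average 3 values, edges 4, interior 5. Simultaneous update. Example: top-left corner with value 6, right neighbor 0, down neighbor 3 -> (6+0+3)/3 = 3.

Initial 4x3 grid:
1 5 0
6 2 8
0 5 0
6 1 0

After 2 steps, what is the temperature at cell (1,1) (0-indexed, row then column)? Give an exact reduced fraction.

Step 1: cell (1,1) = 26/5
Step 2: cell (1,1) = 271/100
Full grid after step 2:
  11/4 233/60 53/18
  157/40 271/100 917/240
  313/120 173/50 461/240
  115/36 109/60 79/36

Answer: 271/100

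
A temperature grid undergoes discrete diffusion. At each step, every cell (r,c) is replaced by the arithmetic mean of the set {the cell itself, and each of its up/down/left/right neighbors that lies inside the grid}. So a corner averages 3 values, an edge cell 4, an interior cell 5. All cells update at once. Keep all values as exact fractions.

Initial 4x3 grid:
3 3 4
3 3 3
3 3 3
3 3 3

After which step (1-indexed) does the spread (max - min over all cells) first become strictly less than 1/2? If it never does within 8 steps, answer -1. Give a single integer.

Step 1: max=10/3, min=3, spread=1/3
  -> spread < 1/2 first at step 1
Step 2: max=59/18, min=3, spread=5/18
Step 3: max=689/216, min=3, spread=41/216
Step 4: max=81977/25920, min=3, spread=4217/25920
Step 5: max=4874749/1555200, min=21679/7200, spread=38417/311040
Step 6: max=291136211/93312000, min=434597/144000, spread=1903471/18662400
Step 7: max=17397149089/5598720000, min=13075759/4320000, spread=18038617/223948800
Step 8: max=1041037782851/335923200000, min=1179326759/388800000, spread=883978523/13436928000

Answer: 1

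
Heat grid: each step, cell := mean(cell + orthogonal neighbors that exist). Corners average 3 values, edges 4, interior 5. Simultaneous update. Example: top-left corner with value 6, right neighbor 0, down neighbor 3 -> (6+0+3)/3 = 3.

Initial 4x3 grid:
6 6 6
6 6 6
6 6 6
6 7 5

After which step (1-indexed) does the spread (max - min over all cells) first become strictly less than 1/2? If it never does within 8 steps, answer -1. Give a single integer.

Step 1: max=19/3, min=23/4, spread=7/12
Step 2: max=92/15, min=71/12, spread=13/60
  -> spread < 1/2 first at step 2
Step 3: max=827/135, min=14299/2400, spread=3629/21600
Step 4: max=196801/32400, min=143531/24000, spread=60683/648000
Step 5: max=5897947/972000, min=1293811/216000, spread=30319/388800
Step 6: max=352920953/58320000, min=38870767/6480000, spread=61681/1166400
Step 7: max=10578147701/1749600000, min=1166569639/194400000, spread=1580419/34992000
Step 8: max=633989917609/104976000000, min=70051225901/11664000000, spread=7057769/209952000

Answer: 2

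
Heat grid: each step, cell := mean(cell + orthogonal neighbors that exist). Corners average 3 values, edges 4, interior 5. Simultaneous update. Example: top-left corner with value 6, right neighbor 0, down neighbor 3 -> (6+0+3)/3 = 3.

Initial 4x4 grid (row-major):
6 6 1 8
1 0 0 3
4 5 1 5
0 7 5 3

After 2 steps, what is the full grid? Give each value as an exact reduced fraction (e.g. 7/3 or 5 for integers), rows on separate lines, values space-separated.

Answer: 31/9 103/30 3 47/12
719/240 64/25 287/100 3
739/240 63/20 73/25 109/30
125/36 919/240 947/240 34/9

Derivation:
After step 1:
  13/3 13/4 15/4 4
  11/4 12/5 1 4
  5/2 17/5 16/5 3
  11/3 17/4 4 13/3
After step 2:
  31/9 103/30 3 47/12
  719/240 64/25 287/100 3
  739/240 63/20 73/25 109/30
  125/36 919/240 947/240 34/9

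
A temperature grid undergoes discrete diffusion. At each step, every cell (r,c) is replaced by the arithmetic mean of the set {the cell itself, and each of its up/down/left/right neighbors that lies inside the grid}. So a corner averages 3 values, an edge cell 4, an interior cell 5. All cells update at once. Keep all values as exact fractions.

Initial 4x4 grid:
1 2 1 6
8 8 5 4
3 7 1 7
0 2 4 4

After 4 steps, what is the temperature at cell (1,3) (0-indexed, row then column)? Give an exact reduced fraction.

Step 1: cell (1,3) = 11/2
Step 2: cell (1,3) = 509/120
Step 3: cell (1,3) = 1013/225
Step 4: cell (1,3) = 28457/6750
Full grid after step 4:
  13421/3240 113507/27000 109433/27000 34037/8100
  230209/54000 93479/22500 194989/45000 28457/6750
  210067/54000 370031/90000 40773/10000 39031/9000
  23863/6480 393839/108000 143629/36000 43703/10800

Answer: 28457/6750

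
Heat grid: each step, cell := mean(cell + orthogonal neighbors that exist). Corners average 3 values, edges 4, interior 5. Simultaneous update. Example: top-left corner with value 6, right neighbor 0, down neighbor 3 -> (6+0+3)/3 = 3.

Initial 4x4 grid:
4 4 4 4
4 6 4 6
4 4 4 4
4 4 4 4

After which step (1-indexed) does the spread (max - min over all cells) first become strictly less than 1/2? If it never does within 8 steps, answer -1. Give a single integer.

Step 1: max=24/5, min=4, spread=4/5
Step 2: max=277/60, min=4, spread=37/60
Step 3: max=4859/1080, min=813/200, spread=293/675
  -> spread < 1/2 first at step 3
Step 4: max=95659/21600, min=14791/3600, spread=6913/21600
Step 5: max=860167/194400, min=83001/20000, spread=333733/1215000
Step 6: max=128033009/29160000, min=13502383/3240000, spread=3255781/14580000
Step 7: max=3831111299/874800000, min=407376733/97200000, spread=82360351/437400000
Step 8: max=114441022841/26244000000, min=12254651911/2916000000, spread=2074577821/13122000000

Answer: 3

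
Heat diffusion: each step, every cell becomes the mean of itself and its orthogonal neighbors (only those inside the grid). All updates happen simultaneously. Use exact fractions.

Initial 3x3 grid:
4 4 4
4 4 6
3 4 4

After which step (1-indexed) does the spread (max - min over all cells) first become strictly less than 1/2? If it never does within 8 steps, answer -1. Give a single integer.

Step 1: max=14/3, min=11/3, spread=1
Step 2: max=547/120, min=67/18, spread=301/360
Step 3: max=4757/1080, min=56423/14400, spread=21011/43200
  -> spread < 1/2 first at step 3
Step 4: max=1864303/432000, min=257209/64800, spread=448729/1296000
Step 5: max=16612373/3888000, min=15708623/3888000, spread=1205/5184
Step 6: max=986742931/233280000, min=948676681/233280000, spread=10151/62208
Step 7: max=58926663557/13996800000, min=57323219807/13996800000, spread=85517/746496
Step 8: max=3519688079779/839808000000, min=3452147673529/839808000000, spread=720431/8957952

Answer: 3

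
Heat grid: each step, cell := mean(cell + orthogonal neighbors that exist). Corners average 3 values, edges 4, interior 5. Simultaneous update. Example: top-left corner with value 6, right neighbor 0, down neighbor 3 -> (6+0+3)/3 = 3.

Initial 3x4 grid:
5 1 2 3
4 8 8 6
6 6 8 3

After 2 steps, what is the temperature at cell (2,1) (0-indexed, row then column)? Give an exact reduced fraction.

Answer: 1439/240

Derivation:
Step 1: cell (2,1) = 7
Step 2: cell (2,1) = 1439/240
Full grid after step 2:
  157/36 487/120 527/120 73/18
  1189/240 571/100 531/100 311/60
  217/36 1439/240 1519/240 203/36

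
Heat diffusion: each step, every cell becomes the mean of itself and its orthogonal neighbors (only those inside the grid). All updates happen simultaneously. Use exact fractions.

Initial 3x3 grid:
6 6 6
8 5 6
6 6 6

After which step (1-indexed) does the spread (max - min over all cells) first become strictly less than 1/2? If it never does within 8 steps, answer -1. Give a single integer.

Answer: 3

Derivation:
Step 1: max=20/3, min=23/4, spread=11/12
Step 2: max=1547/240, min=35/6, spread=49/80
Step 3: max=847/135, min=28313/4800, spread=16223/43200
  -> spread < 1/2 first at step 3
Step 4: max=5376683/864000, min=129079/21600, spread=213523/864000
Step 5: max=1498979/243000, min=103765417/17280000, spread=25457807/155520000
Step 6: max=19127064347/3110400000, min=156518837/25920000, spread=344803907/3110400000
Step 7: max=10719525697/1749600000, min=125474400851/20736000000, spread=42439400063/559872000000
Step 8: max=68510651094923/11197440000000, min=22639016875391/3732480000000, spread=3799043/71663616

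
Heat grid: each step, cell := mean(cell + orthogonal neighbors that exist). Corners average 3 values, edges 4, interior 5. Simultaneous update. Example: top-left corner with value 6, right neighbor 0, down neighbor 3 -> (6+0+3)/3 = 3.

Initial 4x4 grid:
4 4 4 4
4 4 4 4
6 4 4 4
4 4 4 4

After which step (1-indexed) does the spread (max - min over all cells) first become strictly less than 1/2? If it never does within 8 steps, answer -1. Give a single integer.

Answer: 3

Derivation:
Step 1: max=14/3, min=4, spread=2/3
Step 2: max=271/60, min=4, spread=31/60
Step 3: max=2371/540, min=4, spread=211/540
  -> spread < 1/2 first at step 3
Step 4: max=232843/54000, min=4, spread=16843/54000
Step 5: max=2082643/486000, min=18079/4500, spread=130111/486000
Step 6: max=61962367/14580000, min=1087159/270000, spread=3255781/14580000
Step 7: max=1849953691/437400000, min=1091107/270000, spread=82360351/437400000
Step 8: max=55239316891/13122000000, min=196906441/48600000, spread=2074577821/13122000000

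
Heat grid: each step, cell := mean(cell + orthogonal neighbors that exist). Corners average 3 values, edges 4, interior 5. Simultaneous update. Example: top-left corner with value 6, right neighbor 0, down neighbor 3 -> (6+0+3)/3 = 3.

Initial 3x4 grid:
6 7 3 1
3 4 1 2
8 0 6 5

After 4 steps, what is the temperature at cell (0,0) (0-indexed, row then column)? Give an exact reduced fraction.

Step 1: cell (0,0) = 16/3
Step 2: cell (0,0) = 187/36
Step 3: cell (0,0) = 1957/432
Step 4: cell (0,0) = 573019/129600
Full grid after step 4:
  573019/129600 423847/108000 123019/36000 128473/43200
  1222897/288000 159561/40000 1195249/360000 2692571/864000
  546119/129600 205861/54000 47429/13500 410719/129600

Answer: 573019/129600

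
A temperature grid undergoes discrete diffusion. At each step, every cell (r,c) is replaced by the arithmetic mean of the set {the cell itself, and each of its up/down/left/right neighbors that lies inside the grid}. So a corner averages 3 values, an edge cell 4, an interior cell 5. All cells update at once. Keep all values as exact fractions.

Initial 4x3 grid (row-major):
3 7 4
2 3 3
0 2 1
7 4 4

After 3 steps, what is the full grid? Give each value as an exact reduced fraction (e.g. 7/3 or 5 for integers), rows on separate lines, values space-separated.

Answer: 158/45 51353/14400 4067/1080
7163/2400 19567/6000 22789/7200
21919/7200 17107/6000 7273/2400
169/54 46853/14400 217/72

Derivation:
After step 1:
  4 17/4 14/3
  2 17/5 11/4
  11/4 2 5/2
  11/3 17/4 3
After step 2:
  41/12 979/240 35/9
  243/80 72/25 799/240
  125/48 149/50 41/16
  32/9 155/48 13/4
After step 3:
  158/45 51353/14400 4067/1080
  7163/2400 19567/6000 22789/7200
  21919/7200 17107/6000 7273/2400
  169/54 46853/14400 217/72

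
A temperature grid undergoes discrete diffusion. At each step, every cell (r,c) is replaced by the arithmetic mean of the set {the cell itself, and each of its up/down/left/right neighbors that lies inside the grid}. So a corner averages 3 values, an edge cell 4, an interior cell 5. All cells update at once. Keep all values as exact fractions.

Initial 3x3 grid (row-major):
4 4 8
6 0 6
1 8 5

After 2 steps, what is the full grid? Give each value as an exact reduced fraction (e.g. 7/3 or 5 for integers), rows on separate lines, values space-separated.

After step 1:
  14/3 4 6
  11/4 24/5 19/4
  5 7/2 19/3
After step 2:
  137/36 73/15 59/12
  1033/240 99/25 1313/240
  15/4 589/120 175/36

Answer: 137/36 73/15 59/12
1033/240 99/25 1313/240
15/4 589/120 175/36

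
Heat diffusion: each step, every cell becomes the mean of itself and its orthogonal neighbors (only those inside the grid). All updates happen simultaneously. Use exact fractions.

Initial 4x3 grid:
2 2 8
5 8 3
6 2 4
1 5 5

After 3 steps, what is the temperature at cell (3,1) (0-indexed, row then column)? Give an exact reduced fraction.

Step 1: cell (3,1) = 13/4
Step 2: cell (3,1) = 203/48
Step 3: cell (3,1) = 11137/2880
Full grid after step 3:
  199/48 667/144 1945/432
  427/96 319/75 1379/288
  1897/480 5339/1200 6041/1440
  49/12 11137/2880 919/216

Answer: 11137/2880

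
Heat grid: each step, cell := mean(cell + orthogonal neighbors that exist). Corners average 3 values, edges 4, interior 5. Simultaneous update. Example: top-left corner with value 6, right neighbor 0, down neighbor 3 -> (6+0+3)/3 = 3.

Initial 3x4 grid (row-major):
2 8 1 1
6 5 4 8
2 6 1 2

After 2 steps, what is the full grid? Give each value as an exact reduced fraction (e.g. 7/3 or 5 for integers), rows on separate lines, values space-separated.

After step 1:
  16/3 4 7/2 10/3
  15/4 29/5 19/5 15/4
  14/3 7/2 13/4 11/3
After step 2:
  157/36 559/120 439/120 127/36
  391/80 417/100 201/50 291/80
  143/36 1033/240 853/240 32/9

Answer: 157/36 559/120 439/120 127/36
391/80 417/100 201/50 291/80
143/36 1033/240 853/240 32/9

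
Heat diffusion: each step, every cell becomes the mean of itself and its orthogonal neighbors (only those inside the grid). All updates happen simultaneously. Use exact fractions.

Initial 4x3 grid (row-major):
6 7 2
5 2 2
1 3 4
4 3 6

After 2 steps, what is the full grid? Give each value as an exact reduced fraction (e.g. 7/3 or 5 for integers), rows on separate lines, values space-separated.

After step 1:
  6 17/4 11/3
  7/2 19/5 5/2
  13/4 13/5 15/4
  8/3 4 13/3
After step 2:
  55/12 1063/240 125/36
  331/80 333/100 823/240
  721/240 87/25 791/240
  119/36 17/5 145/36

Answer: 55/12 1063/240 125/36
331/80 333/100 823/240
721/240 87/25 791/240
119/36 17/5 145/36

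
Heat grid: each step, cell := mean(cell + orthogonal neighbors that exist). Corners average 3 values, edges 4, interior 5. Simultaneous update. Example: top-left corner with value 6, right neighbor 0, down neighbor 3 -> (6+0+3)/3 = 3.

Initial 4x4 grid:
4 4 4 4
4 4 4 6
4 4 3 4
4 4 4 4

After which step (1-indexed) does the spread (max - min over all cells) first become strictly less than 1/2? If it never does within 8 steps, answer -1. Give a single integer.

Step 1: max=14/3, min=15/4, spread=11/12
Step 2: max=1057/240, min=311/80, spread=31/60
Step 3: max=9367/2160, min=3139/800, spread=8917/21600
  -> spread < 1/2 first at step 3
Step 4: max=55169/12960, min=94481/24000, spread=207463/648000
Step 5: max=8195023/1944000, min=852731/216000, spread=130111/486000
Step 6: max=243741193/58320000, min=25635341/6480000, spread=3255781/14580000
Step 7: max=7268610847/1749600000, min=771018827/194400000, spread=82360351/437400000
Step 8: max=43398975701/10497600000, min=23188507469/5832000000, spread=2074577821/13122000000

Answer: 3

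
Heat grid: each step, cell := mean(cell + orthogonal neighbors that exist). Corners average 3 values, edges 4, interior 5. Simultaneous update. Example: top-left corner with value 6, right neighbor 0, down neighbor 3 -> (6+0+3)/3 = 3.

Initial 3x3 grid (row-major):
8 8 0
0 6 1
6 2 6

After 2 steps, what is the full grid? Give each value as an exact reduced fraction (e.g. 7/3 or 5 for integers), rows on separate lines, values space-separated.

Answer: 95/18 517/120 47/12
41/10 443/100 253/80
38/9 211/60 15/4

Derivation:
After step 1:
  16/3 11/2 3
  5 17/5 13/4
  8/3 5 3
After step 2:
  95/18 517/120 47/12
  41/10 443/100 253/80
  38/9 211/60 15/4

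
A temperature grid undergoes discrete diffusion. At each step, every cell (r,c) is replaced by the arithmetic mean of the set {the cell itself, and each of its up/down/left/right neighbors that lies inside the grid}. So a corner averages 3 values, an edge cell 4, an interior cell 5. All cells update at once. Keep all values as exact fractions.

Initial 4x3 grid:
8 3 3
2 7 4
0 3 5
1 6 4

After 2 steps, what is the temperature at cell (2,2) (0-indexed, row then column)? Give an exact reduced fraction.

Step 1: cell (2,2) = 4
Step 2: cell (2,2) = 359/80
Full grid after step 2:
  83/18 1003/240 40/9
  833/240 89/20 953/240
  737/240 17/5 359/80
  22/9 451/120 25/6

Answer: 359/80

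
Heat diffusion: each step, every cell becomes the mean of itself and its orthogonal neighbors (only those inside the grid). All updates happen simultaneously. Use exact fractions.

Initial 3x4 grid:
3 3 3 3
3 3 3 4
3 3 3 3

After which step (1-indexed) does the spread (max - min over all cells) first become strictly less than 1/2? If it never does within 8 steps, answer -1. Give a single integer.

Step 1: max=10/3, min=3, spread=1/3
  -> spread < 1/2 first at step 1
Step 2: max=787/240, min=3, spread=67/240
Step 3: max=6917/2160, min=3, spread=437/2160
Step 4: max=2749531/864000, min=3009/1000, spread=29951/172800
Step 5: max=24543821/7776000, min=10204/3375, spread=206761/1555200
Step 6: max=9787395571/3110400000, min=16365671/5400000, spread=14430763/124416000
Step 7: max=584979741689/186624000000, min=1313652727/432000000, spread=139854109/1492992000
Step 8: max=35014791890251/11197440000000, min=118491228977/38880000000, spread=7114543559/89579520000

Answer: 1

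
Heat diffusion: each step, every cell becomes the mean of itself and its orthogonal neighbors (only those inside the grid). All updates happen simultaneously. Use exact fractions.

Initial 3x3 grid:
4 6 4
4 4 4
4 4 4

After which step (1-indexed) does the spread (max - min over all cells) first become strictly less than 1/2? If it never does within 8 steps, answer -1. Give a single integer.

Step 1: max=14/3, min=4, spread=2/3
Step 2: max=547/120, min=4, spread=67/120
Step 3: max=4757/1080, min=407/100, spread=1807/5400
  -> spread < 1/2 first at step 3
Step 4: max=1885963/432000, min=11161/2700, spread=33401/144000
Step 5: max=16781933/3888000, min=1123391/270000, spread=3025513/19440000
Step 6: max=6685726867/1555200000, min=60355949/14400000, spread=53531/497664
Step 7: max=399280925849/93312000000, min=16343116051/3888000000, spread=450953/5971968
Step 8: max=23903783560603/5598720000000, min=1967248610519/466560000000, spread=3799043/71663616

Answer: 3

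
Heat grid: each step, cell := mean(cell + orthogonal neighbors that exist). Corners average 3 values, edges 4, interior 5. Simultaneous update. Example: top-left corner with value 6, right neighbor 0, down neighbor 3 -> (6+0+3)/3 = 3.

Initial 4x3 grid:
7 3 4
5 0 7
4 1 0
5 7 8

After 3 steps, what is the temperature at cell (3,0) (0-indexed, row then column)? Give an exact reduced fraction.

Answer: 1183/270

Derivation:
Step 1: cell (3,0) = 16/3
Step 2: cell (3,0) = 43/9
Step 3: cell (3,0) = 1183/270
Full grid after step 3:
  2939/720 27121/7200 8197/2160
  3039/800 5587/1500 25201/7200
  29441/7200 22553/6000 9397/2400
  1183/270 63877/14400 767/180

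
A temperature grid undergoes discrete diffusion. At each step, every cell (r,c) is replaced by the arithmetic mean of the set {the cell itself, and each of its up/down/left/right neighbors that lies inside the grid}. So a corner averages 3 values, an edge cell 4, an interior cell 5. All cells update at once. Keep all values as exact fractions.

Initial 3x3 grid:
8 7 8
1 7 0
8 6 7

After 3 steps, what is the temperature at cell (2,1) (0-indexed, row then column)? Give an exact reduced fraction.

Answer: 10253/1800

Derivation:
Step 1: cell (2,1) = 7
Step 2: cell (2,1) = 77/15
Step 3: cell (2,1) = 10253/1800
Full grid after step 3:
  6091/1080 42887/7200 244/45
  10553/1800 1993/375 40337/7200
  244/45 10253/1800 5581/1080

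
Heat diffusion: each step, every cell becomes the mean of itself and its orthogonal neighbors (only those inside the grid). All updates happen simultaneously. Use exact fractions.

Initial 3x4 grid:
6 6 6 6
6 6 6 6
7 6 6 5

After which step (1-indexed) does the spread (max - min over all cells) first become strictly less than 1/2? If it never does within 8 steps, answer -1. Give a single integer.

Answer: 3

Derivation:
Step 1: max=19/3, min=17/3, spread=2/3
Step 2: max=113/18, min=103/18, spread=5/9
Step 3: max=2665/432, min=2519/432, spread=73/216
  -> spread < 1/2 first at step 3
Step 4: max=159107/25920, min=151933/25920, spread=3587/12960
Step 5: max=1897637/311040, min=1834843/311040, spread=31397/155520
Step 6: max=113528671/18662400, min=110420129/18662400, spread=1554271/9331200
Step 7: max=9059254493/1492992000, min=8856649507/1492992000, spread=101302493/746496000
Step 8: max=108491491739/17915904000, min=106499356261/17915904000, spread=996067739/8957952000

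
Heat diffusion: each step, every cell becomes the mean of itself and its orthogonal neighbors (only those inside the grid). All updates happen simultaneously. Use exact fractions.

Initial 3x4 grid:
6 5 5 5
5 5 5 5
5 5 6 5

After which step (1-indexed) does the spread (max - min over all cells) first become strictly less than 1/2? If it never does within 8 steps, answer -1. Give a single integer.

Step 1: max=16/3, min=5, spread=1/3
  -> spread < 1/2 first at step 1
Step 2: max=95/18, min=5, spread=5/18
Step 3: max=5611/1080, min=3659/720, spread=49/432
Step 4: max=672469/129600, min=109969/21600, spread=2531/25920
Step 5: max=268313089/51840000, min=1105391/216000, spread=3019249/51840000
Step 6: max=268076711/51840000, min=99599051/19440000, spread=297509/6220800
Step 7: max=964276799209/186624000000, min=1496685521/291600000, spread=6398065769/186624000000
Step 8: max=2892097464773/559872000000, min=59909378951/11664000000, spread=131578201/4478976000

Answer: 1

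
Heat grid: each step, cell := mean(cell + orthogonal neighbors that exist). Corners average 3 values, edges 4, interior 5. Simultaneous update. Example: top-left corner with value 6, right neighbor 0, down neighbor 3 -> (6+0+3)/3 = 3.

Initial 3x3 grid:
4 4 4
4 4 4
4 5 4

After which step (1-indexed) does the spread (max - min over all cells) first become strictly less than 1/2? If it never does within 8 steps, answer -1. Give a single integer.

Step 1: max=13/3, min=4, spread=1/3
  -> spread < 1/2 first at step 1
Step 2: max=1027/240, min=4, spread=67/240
Step 3: max=9077/2160, min=807/200, spread=1807/10800
Step 4: max=3613963/864000, min=21961/5400, spread=33401/288000
Step 5: max=32333933/7776000, min=2203391/540000, spread=3025513/38880000
Step 6: max=12906526867/3110400000, min=117955949/28800000, spread=53531/995328
Step 7: max=772528925849/186624000000, min=31895116051/7776000000, spread=450953/11943936
Step 8: max=46298663560603/11197440000000, min=3833488610519/933120000000, spread=3799043/143327232

Answer: 1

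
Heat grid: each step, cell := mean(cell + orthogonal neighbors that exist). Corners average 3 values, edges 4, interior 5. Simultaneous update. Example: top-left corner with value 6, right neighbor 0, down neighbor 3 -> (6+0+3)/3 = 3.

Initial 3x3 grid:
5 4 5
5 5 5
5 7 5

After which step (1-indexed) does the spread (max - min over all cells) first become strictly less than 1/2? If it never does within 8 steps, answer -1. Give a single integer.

Step 1: max=17/3, min=14/3, spread=1
Step 2: max=661/120, min=173/36, spread=253/360
Step 3: max=38477/7200, min=70279/14400, spread=89/192
  -> spread < 1/2 first at step 3
Step 4: max=2286169/432000, min=4289213/864000, spread=755/2304
Step 5: max=135653393/25920000, min=259394911/51840000, spread=6353/27648
Step 6: max=8092105621/1555200000, min=15682358117/3110400000, spread=53531/331776
Step 7: max=483099533237/93312000000, min=945060644599/186624000000, spread=450953/3981312
Step 8: max=28896451897489/5598720000000, min=56902503091853/11197440000000, spread=3799043/47775744

Answer: 3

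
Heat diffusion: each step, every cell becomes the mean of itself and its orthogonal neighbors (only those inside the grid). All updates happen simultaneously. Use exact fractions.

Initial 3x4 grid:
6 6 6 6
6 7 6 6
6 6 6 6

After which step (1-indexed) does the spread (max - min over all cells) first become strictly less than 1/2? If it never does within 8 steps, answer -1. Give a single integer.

Answer: 1

Derivation:
Step 1: max=25/4, min=6, spread=1/4
  -> spread < 1/2 first at step 1
Step 2: max=623/100, min=6, spread=23/100
Step 3: max=29611/4800, min=2413/400, spread=131/960
Step 4: max=265751/43200, min=43591/7200, spread=841/8640
Step 5: max=106222051/17280000, min=8733373/1440000, spread=56863/691200
Step 6: max=954654341/155520000, min=78749543/12960000, spread=386393/6220800
Step 7: max=381641723131/62208000000, min=31524358813/5184000000, spread=26795339/497664000
Step 8: max=22878695714129/3732480000000, min=1893326149667/311040000000, spread=254051069/5971968000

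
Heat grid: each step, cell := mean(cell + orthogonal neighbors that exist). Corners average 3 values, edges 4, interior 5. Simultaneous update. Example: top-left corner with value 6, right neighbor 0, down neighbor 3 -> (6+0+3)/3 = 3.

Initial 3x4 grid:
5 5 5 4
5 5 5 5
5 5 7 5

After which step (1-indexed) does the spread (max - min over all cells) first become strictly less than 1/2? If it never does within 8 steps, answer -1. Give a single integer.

Answer: 3

Derivation:
Step 1: max=17/3, min=14/3, spread=1
Step 2: max=331/60, min=85/18, spread=143/180
Step 3: max=11479/2160, min=35449/7200, spread=8443/21600
  -> spread < 1/2 first at step 3
Step 4: max=568379/108000, min=644243/129600, spread=189059/648000
Step 5: max=40438267/7776000, min=32546221/6480000, spread=6914009/38880000
Step 6: max=1006601557/194400000, min=81816211/16200000, spread=992281/7776000
Step 7: max=144267137947/27993600000, min=59106458363/11664000000, spread=12058189379/139968000000
Step 8: max=3598877830867/699840000000, min=148062016583/29160000000, spread=363115463/5598720000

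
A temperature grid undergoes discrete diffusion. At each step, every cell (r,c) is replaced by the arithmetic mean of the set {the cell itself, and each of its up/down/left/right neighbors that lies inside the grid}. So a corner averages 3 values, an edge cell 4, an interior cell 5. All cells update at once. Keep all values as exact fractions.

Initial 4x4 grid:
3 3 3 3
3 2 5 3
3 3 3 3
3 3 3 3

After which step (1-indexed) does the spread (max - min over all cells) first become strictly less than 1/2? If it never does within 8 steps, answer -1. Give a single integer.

Answer: 3

Derivation:
Step 1: max=7/2, min=11/4, spread=3/4
Step 2: max=84/25, min=17/6, spread=79/150
Step 3: max=491/150, min=6989/2400, spread=289/800
  -> spread < 1/2 first at step 3
Step 4: max=69911/21600, min=14201/4800, spread=12013/43200
Step 5: max=861841/270000, min=128839/43200, spread=75463/360000
Step 6: max=61807883/19440000, min=64757167/21600000, spread=35264327/194400000
Step 7: max=1840722749/583200000, min=585069707/194400000, spread=21378407/145800000
Step 8: max=55033053131/17496000000, min=17624254781/5832000000, spread=540072197/4374000000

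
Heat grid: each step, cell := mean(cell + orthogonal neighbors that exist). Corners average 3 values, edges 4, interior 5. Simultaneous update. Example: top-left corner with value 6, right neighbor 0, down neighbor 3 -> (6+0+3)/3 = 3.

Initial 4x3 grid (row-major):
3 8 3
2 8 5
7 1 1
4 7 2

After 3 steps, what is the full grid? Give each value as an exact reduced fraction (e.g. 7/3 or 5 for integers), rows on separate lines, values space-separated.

After step 1:
  13/3 11/2 16/3
  5 24/5 17/4
  7/2 24/5 9/4
  6 7/2 10/3
After step 2:
  89/18 599/120 181/36
  529/120 487/100 499/120
  193/40 377/100 439/120
  13/3 529/120 109/36
After step 3:
  1291/270 35701/7200 638/135
  17143/3600 13319/3000 15943/3600
  5201/1200 12919/3000 13153/3600
  407/90 27971/7200 1997/540

Answer: 1291/270 35701/7200 638/135
17143/3600 13319/3000 15943/3600
5201/1200 12919/3000 13153/3600
407/90 27971/7200 1997/540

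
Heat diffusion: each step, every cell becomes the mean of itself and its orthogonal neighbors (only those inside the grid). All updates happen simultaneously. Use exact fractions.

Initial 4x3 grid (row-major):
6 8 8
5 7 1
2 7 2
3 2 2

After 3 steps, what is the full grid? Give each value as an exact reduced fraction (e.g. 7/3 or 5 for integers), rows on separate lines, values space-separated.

Answer: 6373/1080 9393/1600 12031/2160
37181/7200 1277/250 4307/900
29921/7200 23483/6000 1497/400
1471/432 23801/7200 55/18

Derivation:
After step 1:
  19/3 29/4 17/3
  5 28/5 9/2
  17/4 4 3
  7/3 7/2 2
After step 2:
  223/36 497/80 209/36
  1271/240 527/100 563/120
  187/48 407/100 27/8
  121/36 71/24 17/6
After step 3:
  6373/1080 9393/1600 12031/2160
  37181/7200 1277/250 4307/900
  29921/7200 23483/6000 1497/400
  1471/432 23801/7200 55/18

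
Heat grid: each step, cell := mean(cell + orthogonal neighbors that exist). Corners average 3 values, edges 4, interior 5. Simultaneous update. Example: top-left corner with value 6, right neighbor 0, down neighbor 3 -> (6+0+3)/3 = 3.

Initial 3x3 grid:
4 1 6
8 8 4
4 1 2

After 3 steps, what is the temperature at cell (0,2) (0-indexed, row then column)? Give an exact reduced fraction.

Step 1: cell (0,2) = 11/3
Step 2: cell (0,2) = 161/36
Step 3: cell (0,2) = 9079/2160
Full grid after step 3:
  10139/2160 7427/1600 9079/2160
  8671/1800 12833/3000 5039/1200
  9479/2160 60743/14400 8099/2160

Answer: 9079/2160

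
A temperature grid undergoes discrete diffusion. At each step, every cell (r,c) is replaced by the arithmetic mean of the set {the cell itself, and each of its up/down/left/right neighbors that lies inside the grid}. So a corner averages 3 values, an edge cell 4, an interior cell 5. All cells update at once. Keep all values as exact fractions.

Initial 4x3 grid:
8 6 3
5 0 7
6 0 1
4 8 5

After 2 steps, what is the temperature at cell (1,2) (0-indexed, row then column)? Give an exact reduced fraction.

Answer: 56/15

Derivation:
Step 1: cell (1,2) = 11/4
Step 2: cell (1,2) = 56/15
Full grid after step 2:
  46/9 1171/240 37/9
  553/120 367/100 56/15
  35/8 357/100 41/12
  14/3 215/48 73/18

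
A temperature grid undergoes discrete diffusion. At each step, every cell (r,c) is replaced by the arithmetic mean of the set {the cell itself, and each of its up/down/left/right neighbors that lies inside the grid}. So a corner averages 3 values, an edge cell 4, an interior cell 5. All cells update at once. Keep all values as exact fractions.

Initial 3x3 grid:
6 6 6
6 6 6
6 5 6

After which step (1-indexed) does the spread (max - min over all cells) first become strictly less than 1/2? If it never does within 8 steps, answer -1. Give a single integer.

Answer: 1

Derivation:
Step 1: max=6, min=17/3, spread=1/3
  -> spread < 1/2 first at step 1
Step 2: max=6, min=1373/240, spread=67/240
Step 3: max=1193/200, min=12523/2160, spread=1807/10800
Step 4: max=32039/5400, min=5026037/864000, spread=33401/288000
Step 5: max=3196609/540000, min=45426067/7776000, spread=3025513/38880000
Step 6: max=170044051/28800000, min=18197473133/3110400000, spread=53531/995328
Step 7: max=45864883949/7776000000, min=1093711074151/186624000000, spread=450953/11943936
Step 8: max=5497711389481/933120000000, min=65675736439397/11197440000000, spread=3799043/143327232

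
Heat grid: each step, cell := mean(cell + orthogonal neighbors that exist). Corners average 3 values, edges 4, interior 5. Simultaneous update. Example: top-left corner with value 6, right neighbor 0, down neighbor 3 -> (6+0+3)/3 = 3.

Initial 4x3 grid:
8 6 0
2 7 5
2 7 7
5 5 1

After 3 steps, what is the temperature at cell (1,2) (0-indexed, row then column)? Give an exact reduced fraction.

Step 1: cell (1,2) = 19/4
Step 2: cell (1,2) = 1129/240
Step 3: cell (1,2) = 6959/1440
Full grid after step 3:
  2681/540 947/192 2551/540
  7099/1440 1963/400 6959/1440
  741/160 29/6 6889/1440
  1069/240 6583/1440 10181/2160

Answer: 6959/1440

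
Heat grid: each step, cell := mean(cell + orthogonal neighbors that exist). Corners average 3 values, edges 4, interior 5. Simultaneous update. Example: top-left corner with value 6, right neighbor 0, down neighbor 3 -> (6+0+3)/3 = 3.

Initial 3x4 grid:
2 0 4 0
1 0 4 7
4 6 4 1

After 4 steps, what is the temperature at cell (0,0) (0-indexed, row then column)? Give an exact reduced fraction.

Step 1: cell (0,0) = 1
Step 2: cell (0,0) = 17/12
Step 3: cell (0,0) = 1259/720
Step 4: cell (0,0) = 5873/2880
Full grid after step 4:
  5873/2880 893/400 29339/10800 19237/6480
  403721/172800 37889/14400 21403/7200 141701/43200
  70987/25920 128069/43200 47927/14400 14843/4320

Answer: 5873/2880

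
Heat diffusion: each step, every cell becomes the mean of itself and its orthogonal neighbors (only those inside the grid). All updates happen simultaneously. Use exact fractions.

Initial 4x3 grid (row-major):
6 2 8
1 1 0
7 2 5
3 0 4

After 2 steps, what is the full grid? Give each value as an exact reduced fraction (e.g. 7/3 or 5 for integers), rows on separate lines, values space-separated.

Answer: 11/3 707/240 133/36
14/5 157/50 647/240
10/3 249/100 49/16
53/18 139/48 8/3

Derivation:
After step 1:
  3 17/4 10/3
  15/4 6/5 7/2
  13/4 3 11/4
  10/3 9/4 3
After step 2:
  11/3 707/240 133/36
  14/5 157/50 647/240
  10/3 249/100 49/16
  53/18 139/48 8/3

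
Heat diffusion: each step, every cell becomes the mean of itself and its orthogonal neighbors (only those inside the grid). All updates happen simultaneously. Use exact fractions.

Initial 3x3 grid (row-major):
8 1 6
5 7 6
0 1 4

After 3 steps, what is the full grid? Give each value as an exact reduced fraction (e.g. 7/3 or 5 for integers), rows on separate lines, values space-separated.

Answer: 979/216 781/160 2053/432
763/180 4991/1200 4421/960
125/36 172/45 1691/432

Derivation:
After step 1:
  14/3 11/2 13/3
  5 4 23/4
  2 3 11/3
After step 2:
  91/18 37/8 187/36
  47/12 93/20 71/16
  10/3 19/6 149/36
After step 3:
  979/216 781/160 2053/432
  763/180 4991/1200 4421/960
  125/36 172/45 1691/432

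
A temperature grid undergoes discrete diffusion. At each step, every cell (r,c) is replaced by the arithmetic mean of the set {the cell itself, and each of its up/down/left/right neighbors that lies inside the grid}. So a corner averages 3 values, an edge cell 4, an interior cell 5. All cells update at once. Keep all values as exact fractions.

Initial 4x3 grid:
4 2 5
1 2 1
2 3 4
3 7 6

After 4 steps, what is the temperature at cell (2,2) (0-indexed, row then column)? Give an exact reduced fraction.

Step 1: cell (2,2) = 7/2
Step 2: cell (2,2) = 473/120
Step 3: cell (2,2) = 3263/900
Step 4: cell (2,2) = 393719/108000
Full grid after step 4:
  336523/129600 760529/288000 370223/129600
  290329/108000 117057/40000 328079/108000
  115823/36000 1208963/360000 393719/108000
  17179/4800 3364657/864000 517733/129600

Answer: 393719/108000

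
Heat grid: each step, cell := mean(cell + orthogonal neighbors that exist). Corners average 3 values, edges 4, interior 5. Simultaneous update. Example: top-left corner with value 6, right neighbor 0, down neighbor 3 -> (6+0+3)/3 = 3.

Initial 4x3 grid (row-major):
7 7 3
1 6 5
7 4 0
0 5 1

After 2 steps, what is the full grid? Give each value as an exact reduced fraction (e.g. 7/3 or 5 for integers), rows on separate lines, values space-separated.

Answer: 16/3 407/80 19/4
357/80 47/10 39/10
333/80 17/5 31/10
19/6 129/40 7/3

Derivation:
After step 1:
  5 23/4 5
  21/4 23/5 7/2
  3 22/5 5/2
  4 5/2 2
After step 2:
  16/3 407/80 19/4
  357/80 47/10 39/10
  333/80 17/5 31/10
  19/6 129/40 7/3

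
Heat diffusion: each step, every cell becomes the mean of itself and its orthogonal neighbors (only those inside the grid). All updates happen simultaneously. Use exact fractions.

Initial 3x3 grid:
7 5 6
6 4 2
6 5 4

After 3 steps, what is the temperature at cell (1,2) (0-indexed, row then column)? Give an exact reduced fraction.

Step 1: cell (1,2) = 4
Step 2: cell (1,2) = 41/10
Step 3: cell (1,2) = 1773/400
Full grid after step 3:
  1301/240 36539/7200 4957/1080
  77303/14400 3617/750 1773/400
  5567/1080 68503/14400 9259/2160

Answer: 1773/400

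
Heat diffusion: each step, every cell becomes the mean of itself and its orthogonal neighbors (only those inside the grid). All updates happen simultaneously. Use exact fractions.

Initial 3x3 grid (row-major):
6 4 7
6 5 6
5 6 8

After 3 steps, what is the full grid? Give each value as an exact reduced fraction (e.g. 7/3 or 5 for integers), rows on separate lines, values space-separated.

Answer: 2951/540 13553/2400 784/135
13453/2400 17233/3000 43409/7200
6167/1080 10721/1800 6617/1080

Derivation:
After step 1:
  16/3 11/2 17/3
  11/2 27/5 13/2
  17/3 6 20/3
After step 2:
  49/9 219/40 53/9
  219/40 289/50 727/120
  103/18 89/15 115/18
After step 3:
  2951/540 13553/2400 784/135
  13453/2400 17233/3000 43409/7200
  6167/1080 10721/1800 6617/1080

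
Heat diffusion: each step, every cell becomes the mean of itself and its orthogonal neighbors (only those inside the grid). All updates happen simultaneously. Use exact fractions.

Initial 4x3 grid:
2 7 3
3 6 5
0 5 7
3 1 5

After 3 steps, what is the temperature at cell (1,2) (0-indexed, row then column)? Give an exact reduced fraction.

Step 1: cell (1,2) = 21/4
Step 2: cell (1,2) = 419/80
Step 3: cell (1,2) = 767/160
Full grid after step 3:
  121/30 2117/480 3559/720
  863/240 1763/400 767/160
  1171/360 4577/1200 6679/1440
  1517/540 5171/1440 8933/2160

Answer: 767/160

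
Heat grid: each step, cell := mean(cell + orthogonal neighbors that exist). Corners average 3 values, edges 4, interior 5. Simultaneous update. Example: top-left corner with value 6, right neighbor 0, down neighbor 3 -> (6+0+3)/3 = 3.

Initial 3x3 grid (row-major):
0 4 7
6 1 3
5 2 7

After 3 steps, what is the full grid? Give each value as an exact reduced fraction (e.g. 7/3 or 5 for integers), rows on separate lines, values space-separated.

Answer: 1823/540 2131/600 4211/1080
6193/1800 22103/6000 28297/7200
7907/2160 54319/14400 2879/720

Derivation:
After step 1:
  10/3 3 14/3
  3 16/5 9/2
  13/3 15/4 4
After step 2:
  28/9 71/20 73/18
  52/15 349/100 491/120
  133/36 917/240 49/12
After step 3:
  1823/540 2131/600 4211/1080
  6193/1800 22103/6000 28297/7200
  7907/2160 54319/14400 2879/720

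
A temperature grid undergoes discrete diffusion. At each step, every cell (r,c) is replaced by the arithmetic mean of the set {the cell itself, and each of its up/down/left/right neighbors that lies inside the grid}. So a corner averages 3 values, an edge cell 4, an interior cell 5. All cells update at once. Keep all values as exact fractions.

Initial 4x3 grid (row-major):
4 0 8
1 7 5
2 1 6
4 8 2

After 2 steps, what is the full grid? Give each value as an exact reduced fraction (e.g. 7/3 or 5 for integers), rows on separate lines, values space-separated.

Answer: 119/36 271/80 187/36
299/120 447/100 257/60
449/120 337/100 151/30
125/36 371/80 151/36

Derivation:
After step 1:
  5/3 19/4 13/3
  7/2 14/5 13/2
  2 24/5 7/2
  14/3 15/4 16/3
After step 2:
  119/36 271/80 187/36
  299/120 447/100 257/60
  449/120 337/100 151/30
  125/36 371/80 151/36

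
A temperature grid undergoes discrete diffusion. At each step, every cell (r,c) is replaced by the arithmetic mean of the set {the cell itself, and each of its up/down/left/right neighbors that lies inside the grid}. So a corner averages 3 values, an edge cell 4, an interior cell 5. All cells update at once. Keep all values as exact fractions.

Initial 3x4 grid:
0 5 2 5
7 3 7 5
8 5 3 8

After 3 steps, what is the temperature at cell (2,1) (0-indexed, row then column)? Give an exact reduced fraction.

Step 1: cell (2,1) = 19/4
Step 2: cell (2,1) = 677/120
Step 3: cell (2,1) = 9061/1800
Full grid after step 3:
  3113/720 9523/2400 3641/800 329/72
  33019/7200 29287/6000 3469/750 75253/14400
  724/135 9061/1800 19447/3600 2251/432

Answer: 9061/1800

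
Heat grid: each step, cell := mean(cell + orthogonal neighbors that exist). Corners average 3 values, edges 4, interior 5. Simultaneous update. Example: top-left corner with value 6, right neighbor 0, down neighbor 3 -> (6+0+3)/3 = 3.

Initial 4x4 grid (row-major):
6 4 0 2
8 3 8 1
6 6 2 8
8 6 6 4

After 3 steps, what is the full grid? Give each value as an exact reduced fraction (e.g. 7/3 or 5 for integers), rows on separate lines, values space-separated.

Answer: 631/120 3343/800 8957/2400 2111/720
12949/2400 5153/1000 7621/2000 1189/300
44719/7200 6317/1200 5151/1000 108/25
13171/2160 21617/3600 6119/1200 125/24

Derivation:
After step 1:
  6 13/4 7/2 1
  23/4 29/5 14/5 19/4
  7 23/5 6 15/4
  20/3 13/2 9/2 6
After step 2:
  5 371/80 211/80 37/12
  491/80 111/25 457/100 123/40
  1441/240 299/50 433/100 41/8
  121/18 167/30 23/4 19/4
After step 3:
  631/120 3343/800 8957/2400 2111/720
  12949/2400 5153/1000 7621/2000 1189/300
  44719/7200 6317/1200 5151/1000 108/25
  13171/2160 21617/3600 6119/1200 125/24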